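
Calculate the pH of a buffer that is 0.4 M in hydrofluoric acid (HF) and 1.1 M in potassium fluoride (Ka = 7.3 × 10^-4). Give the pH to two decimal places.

pKa = −log(7.3 × 10^-4) = 3.137
Using pH = pKa + log([base]/[acid]) with [base]/[acid] = 1.1/0.4:
pH = 3.137 + (+0.439) = 3.58

pH = 3.58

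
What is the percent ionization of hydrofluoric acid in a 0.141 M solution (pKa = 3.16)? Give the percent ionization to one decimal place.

HF ⇌ F- + H+; let x = [H+] at equilibrium.
Ka = 10^(−3.16) = 6.92 × 10^-4
Solve x² + 0.000692x − 9.76e-05 = 0 → x = 9.54 × 10^-3 M
% ionization = x/C₀ × 100% = 9.54 × 10^-3/0.141 × 100% = 6.8%

6.8%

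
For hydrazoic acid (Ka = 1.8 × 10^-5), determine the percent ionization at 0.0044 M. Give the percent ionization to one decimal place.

HN3 ⇌ N3- + H+; let x = [H+] at equilibrium.
Ka = x²/(C₀ − x); solving the quadratic gives x = 2.73 × 10^-4 M.
Fraction ionized = 2.73 × 10^-4 / 0.0044 = 0.0620 → 6.2%

6.2%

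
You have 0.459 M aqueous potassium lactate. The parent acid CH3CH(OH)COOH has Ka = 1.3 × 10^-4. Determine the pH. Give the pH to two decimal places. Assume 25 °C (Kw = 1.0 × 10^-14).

CH3CH(OH)COO- is the conjugate base of the weak acid CH3CH(OH)COOH.
Kb = Kw/Ka = 1.0×10^-14 / 1.3 × 10^-4 = 7.69 × 10^-11
From the ICE table, Kb = [OH-]²/(0.459 − [OH-]) = 7.69 × 10^-11.
Neglecting [OH-] in the denominator: [OH-] = √(7.69 × 10^-11 × 0.459) = 5.94 × 10^-6 M
([OH-]/C₀ = 0.0013% < 5%, so the approximation holds.)
pOH = 5.23, so pH = 14.00 − pOH = 8.77

pH = 8.77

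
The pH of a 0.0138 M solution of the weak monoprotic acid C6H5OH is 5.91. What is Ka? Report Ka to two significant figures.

Ka = 1.1 × 10^-10

[H+] = 10^(-5.91) = 1.23 × 10^-6 M
At equilibrium [HA] = 0.0138 − 1.23 × 10^-6 = 1.38 × 10^-2 M
Ka = [H+][A-]/[HA] = (1.23 × 10^-6)² / 1.38 × 10^-2 = 1.1 × 10^-10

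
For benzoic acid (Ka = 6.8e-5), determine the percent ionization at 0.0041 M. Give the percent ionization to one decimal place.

12.1%

C6H5COOH ⇌ C6H5COO- + H+; let x = [H+] at equilibrium.
Ka = x²/(C₀ − x); solving the quadratic gives x = 4.95 × 10^-4 M.
% ionization = x/C₀ × 100% = 4.95 × 10^-4/0.0041 × 100% = 12.1%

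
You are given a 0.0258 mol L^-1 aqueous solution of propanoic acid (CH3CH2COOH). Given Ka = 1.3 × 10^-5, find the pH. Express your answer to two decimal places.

CH3CH2COOH ⇌ CH3CH2COO- + H+
From the ICE table, Ka = [H+]²/(0.0258 − [H+]) = 1.3 × 10^-5.
Neglecting [H+] in the denominator: [H+] = √(1.3 × 10^-5 × 0.0258) = 5.79 × 10^-4 M
pH = −log[H+] = −log(5.79 × 10^-4) = 3.24

pH = 3.24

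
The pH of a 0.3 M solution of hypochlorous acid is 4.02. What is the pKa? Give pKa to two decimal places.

pKa = 7.52

[H+] = 10^(-4.02) = 9.55 × 10^-5 M
At equilibrium [HA] = 0.3 − 9.55 × 10^-5 = 3.00 × 10^-1 M
Ka = [H+][A-]/[HA] = (9.55 × 10^-5)² / 3.00 × 10^-1 = 3.04 × 10^-8
pKa = -log(3.04 × 10^-8) = 7.52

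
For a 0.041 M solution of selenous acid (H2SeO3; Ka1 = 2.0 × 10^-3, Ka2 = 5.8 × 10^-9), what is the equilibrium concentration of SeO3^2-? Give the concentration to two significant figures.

First ionization gives [H+] ≈ [HSeO3-] = 8.11 × 10^-3 M.
Second step: Ka2 = [H+][SeO3^2-]/[HSeO3-] ≈ [SeO3^2-] (since [H+] ≈ [HSeO3-]).
So [SeO3^2-] ≈ Ka2.

5.8 × 10^-9 M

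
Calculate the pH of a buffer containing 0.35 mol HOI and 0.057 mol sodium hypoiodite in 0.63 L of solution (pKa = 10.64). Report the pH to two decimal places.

pH = 9.85

Henderson–Hasselbalch: pH = pKa + log([OI-]/[HOI]) = 10.64 + log(0.057/0.35)
pH = 10.64 + (-0.788) = 9.85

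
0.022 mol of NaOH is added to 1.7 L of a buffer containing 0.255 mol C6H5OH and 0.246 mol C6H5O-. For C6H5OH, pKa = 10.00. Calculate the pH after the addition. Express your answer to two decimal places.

OH- converts C6H5OH to C6H5O-: C6H5OH → 0.233 mol, C6H5O- → 0.268 mol.
Henderson–Hasselbalch with mole ratio 0.268/0.233: pH = 10.00 + (+0.061)

pH = 10.06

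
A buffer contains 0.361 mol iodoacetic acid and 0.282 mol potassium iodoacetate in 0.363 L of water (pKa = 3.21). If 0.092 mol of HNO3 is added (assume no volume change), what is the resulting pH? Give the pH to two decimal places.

pH = 2.83

Added H+ converts ICH2COO- to ICH2COOH: ICH2COOH → 0.453 mol, ICH2COO- → 0.19 mol.
pH = pKa + log(n_ICH2COO-/n_ICH2COOH) = 3.21 + log(0.19/0.453) = 3.21 + (-0.377)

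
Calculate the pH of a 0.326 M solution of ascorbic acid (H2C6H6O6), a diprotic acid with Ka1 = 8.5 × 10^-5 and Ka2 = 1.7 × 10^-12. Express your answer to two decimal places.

pH = 2.28

Since Ka1 ≫ Ka2, the first ionization dominates [H+].
Ka1 = x²/(0.326 − x) = 8.5 × 10^-5
x ≈ √(8.5 × 10^-5 × 0.326) = 5.26 × 10^-3 M
pH = −log(5.26 × 10^-3) = 2.28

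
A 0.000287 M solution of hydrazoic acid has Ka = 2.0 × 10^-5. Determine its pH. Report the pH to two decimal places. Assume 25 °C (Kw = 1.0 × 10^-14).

pH = 4.18

HN3 ⇌ N3- + H+
From the ICE table, Ka = x²/(0.000287 − x) = 2.0 × 10^-5.
Here C₀/Ka ≈ 14.3, so the small-x approximation fails. Use the quadratic:
x = (−Ka + √(Ka² + 4·Ka·C₀))/2 = 6.64 × 10^-5 M
pH = −log[H+] = −log(6.64 × 10^-5) = 4.18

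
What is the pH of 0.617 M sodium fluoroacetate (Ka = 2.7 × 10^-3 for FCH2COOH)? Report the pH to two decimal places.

FCH2COO- is the conjugate base of the weak acid FCH2COOH.
Kb = Kw/Ka = 1.0×10^-14 / 2.7 × 10^-3 = 3.70 × 10^-12
Kb = [OH-]²/(0.617 − [OH-]) = 3.70 × 10^-12
Neglecting [OH-] in the denominator: [OH-] = √(3.70 × 10^-12 × 0.617) = 1.51 × 10^-6 M
([OH-]/C₀ = 0.00024% < 5%, so the approximation holds.)
pOH = −log(1.51 × 10^-6) = 5.82; pH = 14.00 − 5.82 = 8.18

pH = 8.18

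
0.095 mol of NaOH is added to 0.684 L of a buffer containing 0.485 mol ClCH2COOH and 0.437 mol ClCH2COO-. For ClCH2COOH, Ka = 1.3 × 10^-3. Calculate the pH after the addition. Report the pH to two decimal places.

pH = 3.02

OH- converts ClCH2COOH to ClCH2COO-: ClCH2COOH → 0.39 mol, ClCH2COO- → 0.532 mol.
pKa = −log(1.3 × 10^-3) = 2.886
pH = pKa + log([A⁻]/[HA]) = 2.886 + log(0.532/0.39) = 2.886 +0.135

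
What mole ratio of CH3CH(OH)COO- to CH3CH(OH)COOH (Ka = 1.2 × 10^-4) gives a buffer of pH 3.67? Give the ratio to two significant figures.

ratio = 0.56

pKa = -log(1.2 × 10^-4) = 3.921
pH = pKa + log(r) ⇒ log(r) = 3.67 − 3.921 = -0.251
r = [CH3CH(OH)COO-]/[CH3CH(OH)COOH] = 10^(-0.251) = 0.561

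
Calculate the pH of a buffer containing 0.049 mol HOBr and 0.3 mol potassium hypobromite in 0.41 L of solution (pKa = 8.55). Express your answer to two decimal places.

pH = 9.34

pH = pKa + log([A⁻]/[HA]) = 8.55 + log(0.3/0.049)
pH = 8.55 + (+0.787) = 9.34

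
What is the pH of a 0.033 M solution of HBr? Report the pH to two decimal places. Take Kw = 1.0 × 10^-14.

pH = 1.48

HBr is a strong acid and dissociates completely, so [H+] = 0.033 M.
pH = -log(0.033) = 1.48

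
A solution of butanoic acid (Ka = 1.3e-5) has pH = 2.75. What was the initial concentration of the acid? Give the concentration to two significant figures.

C₀ = 2.5 × 10^-1 M

[H+] = 10^(-2.75) = 1.78 × 10^-3 M = x
Ka = x²/(C₀ − x) ⇒ C₀ = x + x²/Ka
C₀ = 1.78 × 10^-3 + (1.78 × 10^-3)²/(1.3 × 10^-5) = 2.46 × 10^-1 M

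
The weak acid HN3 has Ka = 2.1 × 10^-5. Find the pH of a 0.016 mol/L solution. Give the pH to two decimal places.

pH = 3.24

HN3 ⇌ N3- + H+
Ka = [H+]²/(0.016 − [H+]) = 2.1 × 10^-5
Neglecting [H+] in the denominator: [H+] = √(2.1 × 10^-5 × 0.016) = 5.80 × 10^-4 M
([H+]/C₀ = 3.6% < 5%, so the approximation holds.)
pH = −log(5.80 × 10^-4) = 3.24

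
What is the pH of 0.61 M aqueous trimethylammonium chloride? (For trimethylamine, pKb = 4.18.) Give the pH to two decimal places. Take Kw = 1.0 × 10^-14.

(CH3)3NH+ is the conjugate acid of the weak base (CH3)3N.
Kb = 10^(−4.18) = 6.61 × 10^-5
Ka = Kw/Kb = 1.0×10^-14 / 6.61 × 10^-5 = 1.51 × 10^-10
From the ICE table, Ka = x²/(0.61 − x) = 1.51 × 10^-10.
Since Ka ≪ C₀, x ≈ √(Ka·C₀) = 9.60 × 10^-6 M.
pH = −log(9.60 × 10^-6) = 5.02

pH = 5.02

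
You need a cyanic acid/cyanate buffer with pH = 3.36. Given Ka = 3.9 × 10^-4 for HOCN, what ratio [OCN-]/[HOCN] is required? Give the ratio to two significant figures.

pKa = -log(3.9 × 10^-4) = 3.409
pH = pKa + log(r) ⇒ log(r) = 3.36 − 3.409 = -0.049
r = [OCN-]/[HOCN] = 10^(-0.049) = 0.893

ratio = 0.89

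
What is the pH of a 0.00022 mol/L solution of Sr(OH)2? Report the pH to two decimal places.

Sr(OH)2 is a strong base (each formula unit releases 2 OH-); [OH-] = 0.00044 M.
pOH = -log(0.00044) = 3.36
pH = 14.00 - 3.36 = 10.64

pH = 10.64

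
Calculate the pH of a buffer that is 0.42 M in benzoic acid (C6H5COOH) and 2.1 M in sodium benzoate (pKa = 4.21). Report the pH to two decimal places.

pH = pKa + log([A⁻]/[HA]) = 4.21 + log(2.1/0.42)
pH = 4.21 + (+0.699) = 4.91

pH = 4.91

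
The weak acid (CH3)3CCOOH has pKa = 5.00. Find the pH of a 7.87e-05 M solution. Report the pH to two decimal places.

pH = 4.63

(CH3)3CCOOH ⇌ (CH3)3CCOO- + H+
Ka = 10^(−5.00) = 1.00 × 10^-5
Ka = [H+]²/(7.87e-05 − [H+]) = 1.00 × 10^-5
Here C₀/Ka ≈ 7.87, so the small-[H+] approximation fails. Use the quadratic:
[H+] = (−Ka + √(Ka² + 4·Ka·C₀))/2 = 2.35 × 10^-5 M
pH = −log[H+] = −log(2.35 × 10^-5) = 4.63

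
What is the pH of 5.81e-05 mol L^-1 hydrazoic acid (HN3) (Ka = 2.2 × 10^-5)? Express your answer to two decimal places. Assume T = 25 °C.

pH = 4.58

HN3 ⇌ N3- + H+
Ka = x²/(5.81e-05 − x) = 2.2 × 10^-5
x is not negligible relative to C₀; solve x² + 2.2e-05·x − 1.28e-09 = 0.
x = (−Ka + √(Ka² + 4·Ka·C₀))/2 = 2.64 × 10^-5 M
pH = −log(2.64 × 10^-5) = 4.58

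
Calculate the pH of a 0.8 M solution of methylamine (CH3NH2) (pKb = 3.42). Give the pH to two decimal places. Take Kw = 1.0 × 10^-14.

CH3NH2 + H2O ⇌ CH3NH3+ + OH-
Kb = 10^(−3.42) = 3.80 × 10^-4
From the ICE table, Kb = [OH-]²/(0.8 − [OH-]) = 3.80 × 10^-4.
Since Kb ≪ C₀, [OH-] ≈ √(Kb·C₀) = 1.74 × 10^-2 M.
([OH-]/C₀ = 2.2% < 5%, so the approximation holds.)
pOH = 1.76, so pH = 14.00 − pOH = 12.24

pH = 12.24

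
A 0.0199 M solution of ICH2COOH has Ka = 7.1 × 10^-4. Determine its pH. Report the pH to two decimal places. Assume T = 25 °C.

ICH2COOH ⇌ ICH2COO- + H+
From the ICE table, Ka = x²/(0.0199 − x) = 7.1 × 10^-4.
The 5% rule fails; solving x² + Ka·x − Ka·C₀ = 0 exactly:
x = [−0.00071 + √(0.00071² + 5.65e-05)]/2 = 3.42 × 10^-3 M
pH = −log(3.42 × 10^-3) = 2.47

pH = 2.47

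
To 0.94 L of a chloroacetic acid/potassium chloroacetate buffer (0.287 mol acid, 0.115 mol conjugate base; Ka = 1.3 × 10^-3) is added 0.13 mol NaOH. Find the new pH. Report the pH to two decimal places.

pH = 3.08

After neutralization: n(ClCH2COOH) = 0.157 mol, n(ClCH2COO-) = 0.245 mol.
pKa = −log(1.3 × 10^-3) = 2.886
pH = pKa + log([A⁻]/[HA]) = 2.886 + log(0.245/0.157) = 2.886 +0.193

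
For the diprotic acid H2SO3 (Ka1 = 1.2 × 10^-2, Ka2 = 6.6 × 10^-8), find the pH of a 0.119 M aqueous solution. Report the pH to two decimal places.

Since Ka1 ≫ Ka2, the first ionization dominates [H+].
Ka1 = x²/(0.119 − x) = 1.2 × 10^-2
Solving the quadratic: x = (−Ka1 + √(Ka1² + 4·Ka1·C₀))/2 = 3.23 × 10^-2 M
pH = −log(3.23 × 10^-2) = 1.49

pH = 1.49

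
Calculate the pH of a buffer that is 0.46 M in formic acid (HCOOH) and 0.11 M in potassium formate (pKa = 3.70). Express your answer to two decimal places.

pH = 3.08

pH = pKa + log([A⁻]/[HA]) = 3.70 + log(0.11/0.46)
pH = 3.70 + (-0.621) = 3.08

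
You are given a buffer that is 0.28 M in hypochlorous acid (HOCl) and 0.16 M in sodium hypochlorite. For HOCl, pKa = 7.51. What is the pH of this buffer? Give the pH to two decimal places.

pH = 7.27

pH = pKa + log([A⁻]/[HA]) = 7.51 + log(0.16/0.28)
pH = 7.51 + (-0.243) = 7.27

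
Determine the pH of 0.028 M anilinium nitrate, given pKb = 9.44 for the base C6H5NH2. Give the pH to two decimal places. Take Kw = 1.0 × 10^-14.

pH = 3.06

C6H5NH3+ is the conjugate acid of the weak base C6H5NH2.
Kb = 10^(−9.44) = 3.63 × 10^-10
Ka = Kw/Kb = 1.0×10^-14 / 3.63 × 10^-10 = 2.75 × 10^-5
From the ICE table, Ka = x²/(0.028 − x) = 2.75 × 10^-5.
Assume x ≪ 0.028: x ≈ √(2.75 × 10^-5 × 0.028) = 8.77 × 10^-4 M
(x/C₀ = 3.1% < 5%, so the approximation holds.)
pH = −log(8.77 × 10^-4) = 3.06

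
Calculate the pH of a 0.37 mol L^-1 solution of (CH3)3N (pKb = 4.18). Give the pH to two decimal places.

pH = 11.69

(CH3)3N + H2O ⇌ (CH3)3NH+ + OH-
Kb = 10^(−4.18) = 6.61 × 10^-5
Kb = x²/(0.37 − x) = 6.61 × 10^-5
Assume x ≪ 0.37: x ≈ √(6.61 × 10^-5 × 0.37) = 4.95 × 10^-3 M
Check: 1.3% ionized — well under 5%, approximation valid.
pOH = −log(4.95 × 10^-3) = 2.31; pH = 14.00 − 2.31 = 11.69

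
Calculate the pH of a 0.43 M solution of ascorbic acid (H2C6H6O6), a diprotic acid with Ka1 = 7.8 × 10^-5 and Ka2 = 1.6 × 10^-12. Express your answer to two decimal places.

pH = 2.24

Ka1 ≫ Ka2, so treat the first dissociation as the only significant source of H+.
Ka1 = x²/(0.43 − x) = 7.8 × 10^-5
x ≈ √(7.8 × 10^-5 × 0.43) = 5.79 × 10^-3 M
pH = −log(5.79 × 10^-3) = 2.24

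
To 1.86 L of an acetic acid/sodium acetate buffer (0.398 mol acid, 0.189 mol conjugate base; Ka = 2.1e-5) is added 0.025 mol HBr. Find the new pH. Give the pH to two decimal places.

pH = 4.27

After neutralization: n(CH3COOH) = 0.423 mol, n(CH3COO-) = 0.164 mol.
pKa = −log(2.1 × 10^-5) = 4.678
pH = pKa + log([A⁻]/[HA]) = 4.678 + log(0.164/0.423) = 4.678 -0.411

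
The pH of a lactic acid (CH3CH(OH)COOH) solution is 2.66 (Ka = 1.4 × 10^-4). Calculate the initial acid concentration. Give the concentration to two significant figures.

C₀ = 3.6 × 10^-2 M

[H+] = 10^(-2.66) = 2.19 × 10^-3 M = x
Ka = x²/(C₀ − x) ⇒ C₀ = x + x²/Ka
C₀ = 2.19 × 10^-3 + (2.19 × 10^-3)²/(1.4 × 10^-4) = 3.64 × 10^-2 M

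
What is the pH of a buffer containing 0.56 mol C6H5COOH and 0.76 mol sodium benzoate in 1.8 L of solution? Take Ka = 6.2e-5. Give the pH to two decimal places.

pH = 4.34

pKa = −log(6.2 × 10^-5) = 4.208
Using pH = pKa + log([base]/[acid]) with [base]/[acid] = 0.76/0.56:
pH = 4.208 + (+0.133) = 4.34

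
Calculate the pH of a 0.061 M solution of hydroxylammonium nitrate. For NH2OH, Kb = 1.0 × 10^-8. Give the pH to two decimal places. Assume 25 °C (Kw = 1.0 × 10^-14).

pH = 3.61

NH3OH+ is the conjugate acid of the weak base NH2OH.
Ka = Kw/Kb = 1.0×10^-14 / 1.0 × 10^-8 = 1.00 × 10^-6
Let x = [H+] at equilibrium. Ka = x²/(0.061 − x).
Since Ka ≪ C₀, x ≈ √(Ka·C₀) = 2.47 × 10^-4 M.
Check: 0.4% ionized — well under 5%, approximation valid.
pH = −log[H+] = −log(2.47 × 10^-4) = 3.61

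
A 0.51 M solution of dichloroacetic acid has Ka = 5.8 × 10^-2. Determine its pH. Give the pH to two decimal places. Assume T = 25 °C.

Cl2CHCOOH ⇌ Cl2CHCOO- + H+
Ka = x²/(0.51 − x) = 5.8 × 10^-2
The 5% rule fails; solving x² + Ka·x − Ka·C₀ = 0 exactly:
x = [−0.058 + √(0.058² + 0.118)]/2 = 1.45 × 10^-1 M
pH = −log(1.45 × 10^-1) = 0.84

pH = 0.84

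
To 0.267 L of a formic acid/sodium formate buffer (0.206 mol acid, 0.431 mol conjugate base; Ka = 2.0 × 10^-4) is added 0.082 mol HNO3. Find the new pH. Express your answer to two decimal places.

After neutralization: n(HCOOH) = 0.288 mol, n(HCOO-) = 0.349 mol.
pKa = −log(2.0 × 10^-4) = 3.699
Henderson–Hasselbalch with mole ratio 0.349/0.288: pH = 3.699 + (+0.083)

pH = 3.78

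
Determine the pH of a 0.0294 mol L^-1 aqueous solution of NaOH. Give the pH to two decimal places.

NaOH is a strong base; [OH-] = 0.0294 M.
pOH = -log(0.0294) = 1.53
pH = 14.00 - 1.53 = 12.47

pH = 12.47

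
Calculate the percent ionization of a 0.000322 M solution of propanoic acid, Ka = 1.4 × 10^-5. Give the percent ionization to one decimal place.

18.8%

CH3CH2COOH ⇌ CH3CH2COO- + H+; let x = [H+] at equilibrium.
Ka = x²/(C₀ − x); solving the quadratic gives x = 6.05 × 10^-5 M.
Fraction ionized = 6.05 × 10^-5 / 0.000322 = 0.1879 → 18.8%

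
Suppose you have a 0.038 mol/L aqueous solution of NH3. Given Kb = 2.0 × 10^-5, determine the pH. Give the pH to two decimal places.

pH = 10.94

NH3 + H2O ⇌ NH4+ + OH-
Kb = x²/(0.038 − x) = 2.0 × 10^-5
Neglecting x in the denominator: x = √(2.0 × 10^-5 × 0.038) = 8.72 × 10^-4 M
pOH = −log(8.72 × 10^-4) = 3.06; pH = 14.00 − 3.06 = 10.94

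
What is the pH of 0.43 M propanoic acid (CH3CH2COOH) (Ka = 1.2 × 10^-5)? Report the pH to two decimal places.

pH = 2.64

CH3CH2COOH ⇌ CH3CH2COO- + H+
From the ICE table, Ka = [H+]²/(0.43 − [H+]) = 1.2 × 10^-5.
Neglecting [H+] in the denominator: [H+] = √(1.2 × 10^-5 × 0.43) = 2.27 × 10^-3 M
([H+]/C₀ = 0.53% < 5%, so the approximation holds.)
pH = −log(2.27 × 10^-3) = 2.64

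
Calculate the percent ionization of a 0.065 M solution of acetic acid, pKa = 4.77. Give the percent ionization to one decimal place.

CH3COOH ⇌ CH3COO- + H+; let x = [H+] at equilibrium.
Ka = 10^(−4.77) = 1.70 × 10^-5
x ≈ √(Ka·C₀) = √(1.70 × 10^-5 × 0.065) = 1.05 × 10^-3 M
% ionization = x/C₀ × 100% = 1.05 × 10^-3/0.065 × 100% = 1.6%

1.6%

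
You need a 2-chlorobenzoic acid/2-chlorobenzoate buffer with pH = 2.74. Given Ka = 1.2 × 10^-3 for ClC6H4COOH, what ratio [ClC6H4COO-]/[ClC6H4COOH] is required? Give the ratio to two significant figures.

pKa = -log(1.2 × 10^-3) = 2.921
pH = pKa + log(r) ⇒ log(r) = 2.74 − 2.921 = -0.181
r = [ClC6H4COO-]/[ClC6H4COOH] = 10^(-0.181) = 0.659

ratio = 0.66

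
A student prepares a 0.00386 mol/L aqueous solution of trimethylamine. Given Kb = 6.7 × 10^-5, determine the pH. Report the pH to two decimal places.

(CH3)3N + H2O ⇌ (CH3)3NH+ + OH-
Kb = [OH-]²/(0.00386 − [OH-]) = 6.7 × 10^-5
[OH-] is not negligible relative to C₀; solve [OH-]² + 6.7e-05·[OH-] − 2.59e-07 = 0.
[OH-] = [−6.7e-05 + √(6.7e-05² + 1.03e-06)]/2 = 4.76 × 10^-4 M
pOH = 3.32, so pH = 14.00 − pOH = 10.68

pH = 10.68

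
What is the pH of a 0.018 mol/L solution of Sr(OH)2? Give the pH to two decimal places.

pH = 12.56

Sr(OH)2 is a strong base (each formula unit releases 2 OH-); [OH-] = 0.036 M.
pOH = -log(0.036) = 1.44
pH = 14.00 - 1.44 = 12.56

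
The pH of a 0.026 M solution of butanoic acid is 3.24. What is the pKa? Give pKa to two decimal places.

[H+] = 10^(-3.24) = 5.75 × 10^-4 M
At equilibrium [HA] = 0.026 − 5.75 × 10^-4 = 2.54 × 10^-2 M
Ka = [H+][A-]/[HA] = (5.75 × 10^-4)² / 2.54 × 10^-2 = 1.30 × 10^-5
pKa = -log(1.30 × 10^-5) = 4.89

pKa = 4.89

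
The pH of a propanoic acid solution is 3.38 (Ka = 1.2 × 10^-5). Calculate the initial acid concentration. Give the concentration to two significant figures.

[H+] = 10^(-3.38) = 4.17 × 10^-4 M = x
Ka = x²/(C₀ − x) ⇒ C₀ = x + x²/Ka
C₀ = 4.17 × 10^-4 + (4.17 × 10^-4)²/(1.2 × 10^-5) = 1.49 × 10^-2 M

C₀ = 1.5 × 10^-2 M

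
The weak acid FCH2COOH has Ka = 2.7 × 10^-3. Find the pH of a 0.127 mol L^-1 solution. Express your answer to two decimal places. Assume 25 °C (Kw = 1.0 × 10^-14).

FCH2COOH ⇌ FCH2COO- + H+
From the ICE table, Ka = [H+]²/(0.127 − [H+]) = 2.7 × 10^-3.
Here C₀/Ka ≈ 47, so the small-[H+] approximation fails. Use the quadratic:
[H+] = [−0.0027 + √(0.0027² + 0.00137)]/2 = 1.72 × 10^-2 M
pH = −log(1.72 × 10^-2) = 1.76

pH = 1.76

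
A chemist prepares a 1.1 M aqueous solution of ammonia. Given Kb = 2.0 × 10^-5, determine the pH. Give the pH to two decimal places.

pH = 11.67

NH3 + H2O ⇌ NH4+ + OH-
From the ICE table, Kb = [OH-]²/(1.1 − [OH-]) = 2.0 × 10^-5.
Assume [OH-] ≪ 1.1: [OH-] ≈ √(2.0 × 10^-5 × 1.1) = 4.69 × 10^-3 M
Check: 0.43% ionized — well under 5%, approximation valid.
pOH = 2.33, so pH = 14.00 − pOH = 11.67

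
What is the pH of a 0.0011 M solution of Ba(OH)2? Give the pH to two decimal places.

Ba(OH)2 is a strong base (each formula unit releases 2 OH-); [OH-] = 0.0022 M.
pOH = -log(0.0022) = 2.66
pH = 14.00 - 2.66 = 11.34

pH = 11.34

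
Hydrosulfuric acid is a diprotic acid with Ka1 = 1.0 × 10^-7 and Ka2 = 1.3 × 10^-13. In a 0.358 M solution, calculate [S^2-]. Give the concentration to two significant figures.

1.3 × 10^-13 M

First ionization gives [H+] ≈ [HS-] = 1.89 × 10^-4 M.
Second step: Ka2 = [H+][S^2-]/[HS-] ≈ [S^2-] (since [H+] ≈ [HS-]).
So [S^2-] ≈ Ka2.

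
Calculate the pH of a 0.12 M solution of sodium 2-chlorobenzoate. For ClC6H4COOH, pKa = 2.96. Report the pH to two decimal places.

ClC6H4COO- is the conjugate base of the weak acid ClC6H4COOH.
Ka = 10^(−2.96) = 1.10 × 10^-3
Kb = Kw/Ka = 1.0×10^-14 / 1.10 × 10^-3 = 9.09 × 10^-12
Kb = [OH-]²/(0.12 − [OH-]) = 9.09 × 10^-12
Since Kb ≪ C₀, [OH-] ≈ √(Kb·C₀) = 1.04 × 10^-6 M.
pOH = 5.98, so pH = 14.00 − pOH = 8.02

pH = 8.02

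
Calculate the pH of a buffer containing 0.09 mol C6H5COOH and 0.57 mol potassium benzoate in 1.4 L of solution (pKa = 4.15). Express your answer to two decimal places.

pH = pKa + log([A⁻]/[HA]) = 4.15 + log(0.57/0.09)
pH = 4.15 + (+0.802) = 4.95

pH = 4.95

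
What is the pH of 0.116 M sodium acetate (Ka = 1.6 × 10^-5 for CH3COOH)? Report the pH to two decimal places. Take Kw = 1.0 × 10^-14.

pH = 8.93

CH3COO- is the conjugate base of the weak acid CH3COOH.
Kb = Kw/Ka = 1.0×10^-14 / 1.6 × 10^-5 = 6.25 × 10^-10
Kb = x²/(0.116 − x) = 6.25 × 10^-10
Neglecting x in the denominator: x = √(6.25 × 10^-10 × 0.116) = 8.51 × 10^-6 M
(x/C₀ = 0.0073% < 5%, so the approximation holds.)
pOH = −log(8.51 × 10^-6) = 5.07; pH = 14.00 − 5.07 = 8.93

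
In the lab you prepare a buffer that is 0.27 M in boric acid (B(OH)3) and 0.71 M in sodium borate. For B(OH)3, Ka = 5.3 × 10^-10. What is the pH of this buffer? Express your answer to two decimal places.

pKa = −log(5.3 × 10^-10) = 9.276
Henderson–Hasselbalch: pH = pKa + log([B(OH)4-]/[B(OH)3]) = 9.276 + log(0.71/0.27)
pH = 9.276 + (+0.420) = 9.70

pH = 9.70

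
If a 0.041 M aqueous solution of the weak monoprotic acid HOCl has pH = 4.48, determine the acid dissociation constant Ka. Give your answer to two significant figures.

Ka = 2.7 × 10^-8

[H+] = 10^(-4.48) = 3.31 × 10^-5 M
At equilibrium [HA] = 0.041 − 3.31 × 10^-5 = 4.10 × 10^-2 M
Ka = [H+][A-]/[HA] = (3.31 × 10^-5)² / 4.10 × 10^-2 = 2.7 × 10^-8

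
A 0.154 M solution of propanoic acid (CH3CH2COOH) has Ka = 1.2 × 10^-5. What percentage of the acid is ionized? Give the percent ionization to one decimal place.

CH3CH2COOH ⇌ CH3CH2COO- + H+; let x = [H+] at equilibrium.
x ≈ √(Ka·C₀) = √(1.2 × 10^-5 × 0.154) = 1.36 × 10^-3 M
% ionization = x/C₀ × 100% = 1.36 × 10^-3/0.154 × 100% = 0.9%

0.9%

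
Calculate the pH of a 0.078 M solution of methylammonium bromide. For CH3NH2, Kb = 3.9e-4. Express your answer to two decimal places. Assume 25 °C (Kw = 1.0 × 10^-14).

pH = 5.85

CH3NH3+ is the conjugate acid of the weak base CH3NH2.
Ka = Kw/Kb = 1.0×10^-14 / 3.9 × 10^-4 = 2.56 × 10^-11
From the ICE table, Ka = [H+]²/(0.078 − [H+]) = 2.56 × 10^-11.
Since Ka ≪ C₀, [H+] ≈ √(Ka·C₀) = 1.41 × 10^-6 M.
Check: 0.0018% ionized — well under 5%, approximation valid.
pH = −log[H+] = −log(1.41 × 10^-6) = 5.85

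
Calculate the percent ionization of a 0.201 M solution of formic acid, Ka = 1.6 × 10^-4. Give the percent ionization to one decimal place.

HCOOH ⇌ HCOO- + H+; let x = [H+] at equilibrium.
x ≈ √(Ka·C₀) = √(1.6 × 10^-4 × 0.201) = 5.67 × 10^-3 M
Fraction ionized = 5.67 × 10^-3 / 0.201 = 0.0282 → 2.8%

2.8%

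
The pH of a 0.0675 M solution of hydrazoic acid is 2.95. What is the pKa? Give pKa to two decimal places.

pKa = 4.72

[H+] = 10^(-2.95) = 1.12 × 10^-3 M
At equilibrium [HA] = 0.0675 − 1.12 × 10^-3 = 6.64 × 10^-2 M
Ka = [H+][A-]/[HA] = (1.12 × 10^-3)² / 6.64 × 10^-2 = 1.89 × 10^-5
pKa = -log(1.89 × 10^-5) = 4.72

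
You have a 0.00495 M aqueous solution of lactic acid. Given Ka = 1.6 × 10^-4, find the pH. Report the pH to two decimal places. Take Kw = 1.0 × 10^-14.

pH = 3.09

CH3CH(OH)COOH ⇌ CH3CH(OH)COO- + H+
From the ICE table, Ka = x²/(0.00495 − x) = 1.6 × 10^-4.
x is not negligible relative to C₀; solve x² + 0.00016·x − 7.92e-07 = 0.
x = (−Ka + √(Ka² + 4·Ka·C₀))/2 = 8.14 × 10^-4 M
pH = −log(8.14 × 10^-4) = 3.09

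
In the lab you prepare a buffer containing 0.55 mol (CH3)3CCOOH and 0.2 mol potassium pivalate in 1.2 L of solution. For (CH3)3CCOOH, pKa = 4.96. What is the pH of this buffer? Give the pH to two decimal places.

Using pH = pKa + log([base]/[acid]) with [base]/[acid] = 0.2/0.55:
pH = 4.96 + (-0.439) = 4.52

pH = 4.52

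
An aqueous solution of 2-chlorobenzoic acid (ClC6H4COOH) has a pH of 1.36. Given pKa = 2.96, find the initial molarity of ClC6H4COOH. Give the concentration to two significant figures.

[H+] = 10^(-1.36) = 4.37 × 10^-2 M = x
Ka = 10^(−2.96) = 1.10 × 10^-3
Ka = x²/(C₀ − x) ⇒ C₀ = x + x²/Ka
C₀ = 4.37 × 10^-2 + (4.37 × 10^-2)²/(1.10 × 10^-3) = 1.78 M

C₀ = 1.8 M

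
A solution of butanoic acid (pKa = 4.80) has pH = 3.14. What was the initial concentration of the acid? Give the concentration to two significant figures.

C₀ = 3.4 × 10^-2 M

[H+] = 10^(-3.14) = 7.24 × 10^-4 M = x
Ka = 10^(−4.80) = 1.58 × 10^-5
Ka = x²/(C₀ − x) ⇒ C₀ = x + x²/Ka
C₀ = 7.24 × 10^-4 + (7.24 × 10^-4)²/(1.58 × 10^-5) = 3.39 × 10^-2 M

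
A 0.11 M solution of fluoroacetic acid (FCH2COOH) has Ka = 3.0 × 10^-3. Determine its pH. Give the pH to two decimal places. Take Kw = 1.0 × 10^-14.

pH = 1.78

FCH2COOH ⇌ FCH2COO- + H+
From the ICE table, Ka = [H+]²/(0.11 − [H+]) = 3.0 × 10^-3.
Here C₀/Ka ≈ 36.7, so the small-[H+] approximation fails. Use the quadratic:
[H+] = [−0.003 + √(0.003² + 0.00132)]/2 = 1.67 × 10^-2 M
pH = −log(1.67 × 10^-2) = 1.78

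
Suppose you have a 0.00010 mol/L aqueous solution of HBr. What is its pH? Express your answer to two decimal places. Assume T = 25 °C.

pH = 4.00

HBr is a strong acid and dissociates completely, so [H+] = 0.00010 M.
pH = -log(0.0001) = 4.00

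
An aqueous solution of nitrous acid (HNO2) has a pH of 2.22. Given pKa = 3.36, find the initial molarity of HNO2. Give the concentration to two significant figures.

C₀ = 8.9 × 10^-2 M

[H+] = 10^(-2.22) = 6.03 × 10^-3 M = x
Ka = 10^(−3.36) = 4.37 × 10^-4
Ka = x²/(C₀ − x) ⇒ C₀ = x + x²/Ka
C₀ = 6.03 × 10^-3 + (6.03 × 10^-3)²/(4.37 × 10^-4) = 8.92 × 10^-2 M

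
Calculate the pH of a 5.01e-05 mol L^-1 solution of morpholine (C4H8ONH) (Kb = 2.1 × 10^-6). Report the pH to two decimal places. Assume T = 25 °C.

pH = 8.97

C4H8ONH + H2O ⇌ C4H8ONH2+ + OH-
From the ICE table, Kb = [OH-]²/(5.01e-05 − [OH-]) = 2.1 × 10^-6.
Here C₀/Kb ≈ 23.9, so the small-[OH-] approximation fails. Use the quadratic:
[OH-] = (−Kb + √(Kb² + 4·Kb·C₀))/2 = 9.26 × 10^-6 M
pOH = −log(9.26 × 10^-6) = 5.03; pH = 14.00 − 5.03 = 8.97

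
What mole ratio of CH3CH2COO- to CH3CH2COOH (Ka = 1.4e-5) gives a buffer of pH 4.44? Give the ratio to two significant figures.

ratio = 0.39

pKa = -log(1.4 × 10^-5) = 4.854
pH = pKa + log(r) ⇒ log(r) = 4.44 − 4.854 = -0.414
r = [CH3CH2COO-]/[CH3CH2COOH] = 10^(-0.414) = 0.385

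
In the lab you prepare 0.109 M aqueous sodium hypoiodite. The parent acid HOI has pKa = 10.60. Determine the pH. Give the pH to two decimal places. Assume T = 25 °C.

pH = 11.81

OI- is the conjugate base of the weak acid HOI.
Ka = 10^(−10.60) = 2.51 × 10^-11
Kb = Kw/Ka = 1.0×10^-14 / 2.51 × 10^-11 = 3.98 × 10^-4
Kb = [OH-]²/(0.109 − [OH-]) = 3.98 × 10^-4
The 5% rule fails; solving [OH-]² + Kb·[OH-] − Kb·C₀ = 0 exactly:
[OH-] = [−0.000398 + √(0.000398² + 0.000174)]/2 = 6.39 × 10^-3 M
pOH = −log(6.39 × 10^-3) = 2.19; pH = 14.00 − 2.19 = 11.81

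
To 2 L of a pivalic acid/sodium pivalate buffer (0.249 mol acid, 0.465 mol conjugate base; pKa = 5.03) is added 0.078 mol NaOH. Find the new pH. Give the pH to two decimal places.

OH- converts (CH3)3CCOOH to (CH3)3CCOO-: (CH3)3CCOOH → 0.171 mol, (CH3)3CCOO- → 0.543 mol.
pH = pKa + log([A⁻]/[HA]) = 5.03 + log(0.543/0.171) = 5.03 +0.502

pH = 5.53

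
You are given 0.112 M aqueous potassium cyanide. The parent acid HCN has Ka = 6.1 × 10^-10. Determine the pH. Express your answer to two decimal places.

CN- is the conjugate base of the weak acid HCN.
Kb = Kw/Ka = 1.0×10^-14 / 6.1 × 10^-10 = 1.64 × 10^-5
Let x = [OH-] at equilibrium. Kb = x²/(0.112 − x).
Since Kb ≪ C₀, x ≈ √(Kb·C₀) = 1.36 × 10^-3 M.
Check: 1.2% ionized — well under 5%, approximation valid.
pOH = 2.87, so pH = 14.00 − pOH = 11.13

pH = 11.13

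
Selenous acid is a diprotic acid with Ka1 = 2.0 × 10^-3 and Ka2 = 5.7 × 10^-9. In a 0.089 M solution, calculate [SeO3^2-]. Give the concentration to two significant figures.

5.7 × 10^-9 M

First ionization gives [H+] ≈ [HSeO3-] = 1.24 × 10^-2 M.
Second step: Ka2 = [H+][SeO3^2-]/[HSeO3-] ≈ [SeO3^2-] (since [H+] ≈ [HSeO3-]).
So [SeO3^2-] ≈ Ka2.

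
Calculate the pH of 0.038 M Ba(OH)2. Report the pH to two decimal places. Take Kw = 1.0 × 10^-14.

Ba(OH)2 is a strong base (each formula unit releases 2 OH-); [OH-] = 0.076 M.
pOH = -log(0.076) = 1.12
pH = 14.00 - 1.12 = 12.88

pH = 12.88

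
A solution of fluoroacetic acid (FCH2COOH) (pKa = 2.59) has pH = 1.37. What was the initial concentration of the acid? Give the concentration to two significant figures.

C₀ = 7.5 × 10^-1 M

[H+] = 10^(-1.37) = 4.27 × 10^-2 M = x
Ka = 10^(−2.59) = 2.57 × 10^-3
Ka = x²/(C₀ − x) ⇒ C₀ = x + x²/Ka
C₀ = 4.27 × 10^-2 + (4.27 × 10^-2)²/(2.57 × 10^-3) = 7.52 × 10^-1 M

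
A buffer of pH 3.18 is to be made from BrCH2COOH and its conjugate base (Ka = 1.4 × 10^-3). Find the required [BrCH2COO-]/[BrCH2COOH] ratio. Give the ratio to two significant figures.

pKa = -log(1.4 × 10^-3) = 2.854
pH = pKa + log(r) ⇒ log(r) = 3.18 − 2.854 = +0.326
r = [BrCH2COO-]/[BrCH2COOH] = 10^(+0.326) = 2.12

ratio = 2.1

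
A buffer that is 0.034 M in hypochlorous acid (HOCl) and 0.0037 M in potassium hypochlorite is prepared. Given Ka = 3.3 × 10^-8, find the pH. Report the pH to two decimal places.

pKa = −log(3.3 × 10^-8) = 7.481
Henderson–Hasselbalch: pH = pKa + log([OCl-]/[HOCl]) = 7.481 + log(0.0037/0.034)
pH = 7.481 + (-0.963) = 6.52

pH = 6.52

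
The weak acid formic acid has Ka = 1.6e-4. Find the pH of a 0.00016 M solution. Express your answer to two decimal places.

pH = 4.00

HCOOH ⇌ HCOO- + H+
From the ICE table, Ka = [H+]²/(0.00016 − [H+]) = 1.6 × 10^-4.
[H+] is not negligible relative to C₀; solve [H+]² + 0.00016·[H+] − 2.56e-08 = 0.
[H+] = (−Ka + √(Ka² + 4·Ka·C₀))/2 = 9.89 × 10^-5 M
pH = −log(9.89 × 10^-5) = 4.00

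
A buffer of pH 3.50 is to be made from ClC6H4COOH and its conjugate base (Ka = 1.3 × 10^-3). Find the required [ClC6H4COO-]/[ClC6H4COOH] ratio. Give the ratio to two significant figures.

ratio = 4.1

pKa = -log(1.3 × 10^-3) = 2.886
pH = pKa + log(r) ⇒ log(r) = 3.50 − 2.886 = +0.614
r = [ClC6H4COO-]/[ClC6H4COOH] = 10^(+0.614) = 4.11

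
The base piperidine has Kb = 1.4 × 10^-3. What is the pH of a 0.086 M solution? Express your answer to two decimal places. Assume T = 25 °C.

pH = 12.01

C5H10NH + H2O ⇌ C5H10NH2+ + OH-
From the ICE table, Kb = [OH-]²/(0.086 − [OH-]) = 1.4 × 10^-3.
[OH-] is not negligible relative to C₀; solve [OH-]² + 0.0014·[OH-] − 0.00012 = 0.
[OH-] = [−0.0014 + √(0.0014² + 0.000482)]/2 = 1.03 × 10^-2 M
pOH = −log(1.03 × 10^-2) = 1.99; pH = 14.00 − 1.99 = 12.01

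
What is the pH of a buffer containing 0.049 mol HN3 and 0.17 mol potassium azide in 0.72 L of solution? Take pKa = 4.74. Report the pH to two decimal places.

pH = 5.28

Henderson–Hasselbalch: pH = pKa + log([N3-]/[HN3]) = 4.74 + log(0.17/0.049)
pH = 4.74 + (+0.540) = 5.28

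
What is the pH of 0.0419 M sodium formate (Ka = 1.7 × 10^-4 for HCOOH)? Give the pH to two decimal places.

pH = 8.20

HCOO- is the conjugate base of the weak acid HCOOH.
Kb = Kw/Ka = 1.0×10^-14 / 1.7 × 10^-4 = 5.88 × 10^-11
Kb = x²/(0.0419 − x) = 5.88 × 10^-11
Neglecting x in the denominator: x = √(5.88 × 10^-11 × 0.0419) = 1.57 × 10^-6 M
pOH = 5.80, so pH = 14.00 − pOH = 8.20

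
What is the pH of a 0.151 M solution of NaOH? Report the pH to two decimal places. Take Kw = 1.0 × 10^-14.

pH = 13.18

NaOH is a strong base; [OH-] = 0.151 M.
pOH = -log(0.151) = 0.82
pH = 14.00 - 0.82 = 13.18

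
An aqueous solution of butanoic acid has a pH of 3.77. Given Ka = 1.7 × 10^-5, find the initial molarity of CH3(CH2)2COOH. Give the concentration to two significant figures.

[H+] = 10^(-3.77) = 1.70 × 10^-4 M = x
Ka = x²/(C₀ − x) ⇒ C₀ = x + x²/Ka
C₀ = 1.70 × 10^-4 + (1.70 × 10^-4)²/(1.7 × 10^-5) = 1.87 × 10^-3 M

C₀ = 1.9 × 10^-3 M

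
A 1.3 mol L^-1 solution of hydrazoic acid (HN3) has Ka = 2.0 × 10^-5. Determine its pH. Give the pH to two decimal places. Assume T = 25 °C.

pH = 2.29

HN3 ⇌ N3- + H+
From the ICE table, Ka = x²/(1.3 − x) = 2.0 × 10^-5.
Neglecting x in the denominator: x = √(2.0 × 10^-5 × 1.3) = 5.10 × 10^-3 M
pH = −log[H+] = −log(5.10 × 10^-3) = 2.29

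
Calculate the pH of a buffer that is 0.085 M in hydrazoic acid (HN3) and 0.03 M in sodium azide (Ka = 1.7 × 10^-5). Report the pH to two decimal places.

pH = 4.32

pKa = −log(1.7 × 10^-5) = 4.770
Henderson–Hasselbalch: pH = pKa + log([N3-]/[HN3]) = 4.770 + log(0.03/0.085)
pH = 4.770 + (-0.452) = 4.32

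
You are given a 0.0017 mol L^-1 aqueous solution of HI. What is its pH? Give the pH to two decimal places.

HI is a strong acid and dissociates completely, so [H+] = 0.0017 M.
pH = -log(0.0017) = 2.77

pH = 2.77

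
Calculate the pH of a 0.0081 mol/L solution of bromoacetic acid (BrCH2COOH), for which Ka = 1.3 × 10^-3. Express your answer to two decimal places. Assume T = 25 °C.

pH = 2.58

BrCH2COOH ⇌ BrCH2COO- + H+
From the ICE table, Ka = x²/(0.0081 − x) = 1.3 × 10^-3.
Here C₀/Ka ≈ 6.23, so the small-x approximation fails. Use the quadratic:
x = [−0.0013 + √(0.0013² + 4.21e-05)]/2 = 2.66 × 10^-3 M
pH = −log[H+] = −log(2.66 × 10^-3) = 2.58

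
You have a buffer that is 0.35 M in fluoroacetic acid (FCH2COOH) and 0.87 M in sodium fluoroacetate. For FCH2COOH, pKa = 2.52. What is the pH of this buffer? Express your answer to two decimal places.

pH = 2.92

Henderson–Hasselbalch: pH = pKa + log([FCH2COO-]/[FCH2COOH]) = 2.52 + log(0.87/0.35)
pH = 2.52 + (+0.395) = 2.92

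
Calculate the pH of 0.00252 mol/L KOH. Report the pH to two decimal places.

KOH is a strong base; [OH-] = 0.00252 M.
pOH = -log(0.00252) = 2.60
pH = 14.00 - 2.60 = 11.40

pH = 11.40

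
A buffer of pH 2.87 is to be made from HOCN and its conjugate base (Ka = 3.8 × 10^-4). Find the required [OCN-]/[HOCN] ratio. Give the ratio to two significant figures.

pKa = -log(3.8 × 10^-4) = 3.420
pH = pKa + log(r) ⇒ log(r) = 2.87 − 3.420 = -0.550
r = [OCN-]/[HOCN] = 10^(-0.550) = 0.282

ratio = 0.28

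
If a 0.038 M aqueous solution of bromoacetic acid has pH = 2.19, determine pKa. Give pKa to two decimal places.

pKa = 2.88

[H+] = 10^(-2.19) = 6.46 × 10^-3 M
At equilibrium [HA] = 0.038 − 6.46 × 10^-3 = 3.15 × 10^-2 M
Ka = [H+][A-]/[HA] = (6.46 × 10^-3)² / 3.15 × 10^-2 = 1.32 × 10^-3
pKa = -log(1.32 × 10^-3) = 2.88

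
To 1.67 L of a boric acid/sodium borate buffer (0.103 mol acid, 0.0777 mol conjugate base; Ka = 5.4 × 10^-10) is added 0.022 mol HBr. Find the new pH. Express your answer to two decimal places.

pH = 8.92

After neutralization: n(B(OH)3) = 0.125 mol, n(B(OH)4-) = 0.0557 mol.
pKa = −log(5.4 × 10^-10) = 9.268
pH = pKa + log(n_B(OH)4-/n_B(OH)3) = 9.268 + log(0.0557/0.125) = 9.268 + (-0.351)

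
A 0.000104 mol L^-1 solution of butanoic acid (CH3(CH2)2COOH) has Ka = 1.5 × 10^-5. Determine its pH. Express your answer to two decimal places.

CH3(CH2)2COOH ⇌ CH3(CH2)2COO- + H+
From the ICE table, Ka = [H+]²/(0.000104 − [H+]) = 1.5 × 10^-5.
[H+] is not negligible relative to C₀; solve [H+]² + 1.5e-05·[H+] − 1.56e-09 = 0.
[H+] = [−1.5e-05 + √(1.5e-05² + 6.24e-09)]/2 = 3.27 × 10^-5 M
pH = −log[H+] = −log(3.27 × 10^-5) = 4.49

pH = 4.49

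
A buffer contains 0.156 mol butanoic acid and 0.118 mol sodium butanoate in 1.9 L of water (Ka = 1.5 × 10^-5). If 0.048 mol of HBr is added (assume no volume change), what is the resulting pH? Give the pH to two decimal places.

pH = 4.36

After neutralization: n(CH3(CH2)2COOH) = 0.204 mol, n(CH3(CH2)2COO-) = 0.07 mol.
pKa = −log(1.5 × 10^-5) = 4.824
Henderson–Hasselbalch with mole ratio 0.07/0.204: pH = 4.824 + (-0.465)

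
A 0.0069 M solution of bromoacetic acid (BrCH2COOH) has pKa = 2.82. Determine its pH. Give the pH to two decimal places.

pH = 2.59

BrCH2COOH ⇌ BrCH2COO- + H+
Ka = 10^(−2.82) = 1.51 × 10^-3
From the ICE table, Ka = x²/(0.0069 − x) = 1.51 × 10^-3.
x is not negligible relative to C₀; solve x² + 0.00151·x − 1.04e-05 = 0.
x = [−0.00151 + √(0.00151² + 4.17e-05)]/2 = 2.56 × 10^-3 M
pH = −log[H+] = −log(2.56 × 10^-3) = 2.59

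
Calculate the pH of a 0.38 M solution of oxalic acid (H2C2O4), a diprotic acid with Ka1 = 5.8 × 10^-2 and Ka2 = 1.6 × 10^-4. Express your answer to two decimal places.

pH = 0.91

Ka1 ≫ Ka2, so treat the first dissociation as the only significant source of H+.
Ka1 = x²/(0.38 − x) = 5.8 × 10^-2
Solving the quadratic: x = (−Ka1 + √(Ka1² + 4·Ka1·C₀))/2 = 1.22 × 10^-1 M
pH = −log(1.22 × 10^-1) = 0.91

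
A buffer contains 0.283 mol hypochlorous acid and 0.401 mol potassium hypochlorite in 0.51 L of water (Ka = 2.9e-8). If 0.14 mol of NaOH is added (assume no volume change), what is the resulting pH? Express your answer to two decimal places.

pH = 8.12

After neutralization: n(HOCl) = 0.143 mol, n(OCl-) = 0.541 mol.
pKa = −log(2.9 × 10^-8) = 7.538
Henderson–Hasselbalch with mole ratio 0.541/0.143: pH = 7.538 + (+0.578)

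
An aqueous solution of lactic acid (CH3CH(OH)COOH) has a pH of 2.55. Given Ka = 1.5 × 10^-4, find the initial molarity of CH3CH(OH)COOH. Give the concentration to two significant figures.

[H+] = 10^(-2.55) = 2.82 × 10^-3 M = x
Ka = x²/(C₀ − x) ⇒ C₀ = x + x²/Ka
C₀ = 2.82 × 10^-3 + (2.82 × 10^-3)²/(1.5 × 10^-4) = 5.58 × 10^-2 M

C₀ = 5.6 × 10^-2 M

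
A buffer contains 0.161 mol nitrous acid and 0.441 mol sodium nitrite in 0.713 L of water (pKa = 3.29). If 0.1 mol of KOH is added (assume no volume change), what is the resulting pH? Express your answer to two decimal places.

pH = 4.24

After neutralization: n(HNO2) = 0.061 mol, n(NO2-) = 0.541 mol.
Henderson–Hasselbalch with mole ratio 0.541/0.061: pH = 3.29 + (+0.948)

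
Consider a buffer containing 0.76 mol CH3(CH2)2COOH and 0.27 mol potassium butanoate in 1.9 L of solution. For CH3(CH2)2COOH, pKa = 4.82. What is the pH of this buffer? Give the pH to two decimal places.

Henderson–Hasselbalch: pH = pKa + log([CH3(CH2)2COO-]/[CH3(CH2)2COOH]) = 4.82 + log(0.27/0.76)
pH = 4.82 + (-0.449) = 4.37

pH = 4.37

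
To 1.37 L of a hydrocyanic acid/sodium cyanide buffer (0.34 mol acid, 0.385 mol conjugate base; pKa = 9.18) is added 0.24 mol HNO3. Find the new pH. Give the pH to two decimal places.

Added H+ converts CN- to HCN: HCN → 0.58 mol, CN- → 0.145 mol.
pH = pKa + log(n_CN-/n_HCN) = 9.18 + log(0.145/0.58) = 9.18 + (-0.602)

pH = 8.58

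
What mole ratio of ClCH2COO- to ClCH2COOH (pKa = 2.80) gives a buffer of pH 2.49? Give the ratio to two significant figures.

pH = pKa + log(r) ⇒ log(r) = 2.49 − 2.80 = -0.31
r = [ClCH2COO-]/[ClCH2COOH] = 10^(-0.31) = 0.49

ratio = 0.49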